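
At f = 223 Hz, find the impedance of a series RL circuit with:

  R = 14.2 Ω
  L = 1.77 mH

Step 1 — Angular frequency: ω = 2π·f = 2π·223 = 1401 rad/s.
Step 2 — Component impedances:
  R: Z = R = 14.2 Ω
  L: Z = jωL = j·1401·0.00177 = 0 + j2.48 Ω
Step 3 — Series combination: Z_total = R + L = 14.2 + j2.48 Ω = 14.41∠9.9° Ω.

Z = 14.2 + j2.48 Ω = 14.41∠9.9° Ω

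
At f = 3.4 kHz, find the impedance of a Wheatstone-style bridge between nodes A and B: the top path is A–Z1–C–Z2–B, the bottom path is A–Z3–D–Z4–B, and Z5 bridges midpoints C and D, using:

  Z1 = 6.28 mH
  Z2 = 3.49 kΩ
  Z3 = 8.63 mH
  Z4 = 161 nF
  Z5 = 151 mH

Step 1 — Angular frequency: ω = 2π·f = 2π·3400 = 2.136e+04 rad/s.
Step 2 — Component impedances:
  Z1: Z = jωL = j·2.136e+04·0.00628 = 0 + j134.2 Ω
  Z2: Z = R = 3490 Ω
  Z3: Z = jωL = j·2.136e+04·0.00863 = 0 + j184.4 Ω
  Z4: Z = 1/(jωC) = -j/(ω·C) = 0 - j290.7 Ω
  Z5: Z = jωL = j·2.136e+04·0.151 = 0 + j3226 Ω
Step 3 — Bridge requires nodal analysis (the Z5 bridge couples midpoints C and D, so the two paths cannot be reduced to a simple series/parallel combination). Setting node B to ground and injecting 1 A at node A, the 3-node admittance system at A, C, D solves to V_A = Z_AB = 4.332 - j116 Ω = 116.1∠-87.9° Ω.

Z = 4.332 - j116 Ω = 116.1∠-87.9° Ω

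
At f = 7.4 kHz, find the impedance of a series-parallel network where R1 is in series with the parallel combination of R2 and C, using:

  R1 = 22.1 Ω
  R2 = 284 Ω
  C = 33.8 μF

Step 1 — Angular frequency: ω = 2π·f = 2π·7400 = 4.65e+04 rad/s.
Step 2 — Component impedances:
  R1: Z = R = 22.1 Ω
  R2: Z = R = 284 Ω
  C: Z = 1/(jωC) = -j/(ω·C) = 0 - j0.6363 Ω
Step 3 — Parallel branch: R2 || C = 1/(1/R2 + 1/C) = 0.001426 - j0.6363 Ω.
Step 4 — Series with R1: Z_total = R1 + (R2 || C) = 22.1 - j0.6363 Ω = 22.11∠-1.6° Ω.

Z = 22.1 - j0.6363 Ω = 22.11∠-1.6° Ω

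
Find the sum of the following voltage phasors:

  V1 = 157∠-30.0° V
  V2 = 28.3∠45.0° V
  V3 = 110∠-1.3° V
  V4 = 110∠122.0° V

Step 1 — Convert each phasor to rectangular form:
  V1 = 157·(cos(-30.0°) + j·sin(-30.0°)) = 136 - j78.5 V
  V2 = 28.3·(cos(45.0°) + j·sin(45.0°)) = 20.01 + j20.01 V
  V3 = 110·(cos(-1.3°) + j·sin(-1.3°)) = 110 - j2.496 V
  V4 = 110·(cos(122.0°) + j·sin(122.0°)) = -58.29 + j93.29 V
Step 2 — Sum components: V_total = 207.7 + j32.3 V.
Step 3 — Convert to polar: |V_total| = 210.2 V, ∠V_total = 8.8°.

V_total = 210.2∠8.8° V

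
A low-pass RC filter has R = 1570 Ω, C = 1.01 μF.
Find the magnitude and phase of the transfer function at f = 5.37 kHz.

Step 1 — Angular frequency: ω = 2π·5370 = 3.374e+04 rad/s.
Step 2 — Transfer function: H(jω) = 1/(1 + jωRC).
Step 3 — Denominator: 1 + jωRC = 1 + j·3.374e+04·1570·1.01e-06 = 1 + j53.5.
Step 4 — H = 0.0003492 - j0.01868.
Step 5 — Magnitude: |H| = 0.01869 (-34.6 dB); phase: φ = -88.9°.

|H| = 0.01869 (-34.6 dB), φ = -88.9°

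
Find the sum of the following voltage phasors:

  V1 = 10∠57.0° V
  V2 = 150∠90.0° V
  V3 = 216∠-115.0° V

Step 1 — Convert each phasor to rectangular form:
  V1 = 10·(cos(57.0°) + j·sin(57.0°)) = 5.446 + j8.387 V
  V2 = 150·(cos(90.0°) + j·sin(90.0°)) = 0 + j150 V
  V3 = 216·(cos(-115.0°) + j·sin(-115.0°)) = -91.29 - j195.8 V
Step 2 — Sum components: V_total = -85.84 - j37.38 V.
Step 3 — Convert to polar: |V_total| = 93.62 V, ∠V_total = -156.5°.

V_total = 93.62∠-156.5° V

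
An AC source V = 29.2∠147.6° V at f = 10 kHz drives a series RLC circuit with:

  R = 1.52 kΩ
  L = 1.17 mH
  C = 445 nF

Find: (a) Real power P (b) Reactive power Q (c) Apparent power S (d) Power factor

Step 1 — Angular frequency: ω = 2π·f = 2π·1e+04 = 6.283e+04 rad/s.
Step 2 — Component impedances:
  R: Z = R = 1520 Ω
  L: Z = jωL = j·6.283e+04·0.00117 = 0 + j73.51 Ω
  C: Z = 1/(jωC) = -j/(ω·C) = 0 - j35.77 Ω
Step 3 — Series combination: Z_total = R + L + C = 1520 + j37.75 Ω = 1520∠1.4° Ω.
Step 4 — Source phasor: V = 29.2∠147.6° V = -24.65 + j15.65 V.
Step 5 — Current: I = V / Z = -0.01595 + j0.01069 A = 0.0192∠146.2° A.
Step 6 — Complex power: S = V·I* = 0.5606 + j0.01392 VA.
Step 7 — Real power: P = Re(S) = 0.5606 W.
Step 8 — Reactive power: Q = Im(S) = 0.01392 VAR.
Step 9 — Apparent power: |S| = 0.5608 VA.
Step 10 — Power factor: PF = P/|S| = 0.9997 (lagging).

(a) P = 0.5606 W  (b) Q = 0.01392 VAR  (c) S = 0.5608 VA  (d) PF = 0.9997 (lagging)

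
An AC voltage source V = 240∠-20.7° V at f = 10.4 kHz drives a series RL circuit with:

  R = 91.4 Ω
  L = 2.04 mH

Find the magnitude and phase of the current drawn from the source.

Step 1 — Angular frequency: ω = 2π·f = 2π·1.04e+04 = 6.535e+04 rad/s.
Step 2 — Component impedances:
  R: Z = R = 91.4 Ω
  L: Z = jωL = j·6.535e+04·0.00204 = 0 + j133.3 Ω
Step 3 — Series combination: Z_total = R + L = 91.4 + j133.3 Ω = 161.6∠55.6° Ω.
Step 4 — Source phasor: V = 240∠-20.7° V = 224.5 - j84.83 V.
Step 5 — Ohm's law: I = V / Z_total = (224.5 - j84.83) / (91.4 + j133.3) = 0.3526 - j1.442 A.
Step 6 — Convert to polar: |I| = 1.485 A, ∠I = -76.3°.

I = 1.485∠-76.3° A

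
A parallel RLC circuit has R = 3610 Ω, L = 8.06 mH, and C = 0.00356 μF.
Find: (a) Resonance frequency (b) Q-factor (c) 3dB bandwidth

Step 1 — Resonance: ω₀ = 1/√(LC) = 1/√(0.00806·3.56e-09) = 1.867e+05 rad/s.
Step 2 — f₀ = ω₀/(2π) = 2.971e+04 Hz.
Step 3 — Parallel Q: Q = R/(ω₀L) = 3610/(1.867e+05·0.00806) = 2.399.
Step 4 — Bandwidth: Δω = ω₀/Q = 7.781e+04 rad/s; BW = Δω/(2π) = 1.238e+04 Hz.

(a) f₀ = 2.971e+04 Hz  (b) Q = 2.399  (c) BW = 1.238e+04 Hz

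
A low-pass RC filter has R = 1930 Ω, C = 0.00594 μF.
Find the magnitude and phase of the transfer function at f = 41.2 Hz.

Step 1 — Angular frequency: ω = 2π·41.2 = 258.9 rad/s.
Step 2 — Transfer function: H(jω) = 1/(1 + jωRC).
Step 3 — Denominator: 1 + jωRC = 1 + j·258.9·1930·5.94e-09 = 1 + j0.002968.
Step 4 — H = 1 - j0.002968.
Step 5 — Magnitude: |H| = 1 (-0.0 dB); phase: φ = -0.2°.

|H| = 1 (-0.0 dB), φ = -0.2°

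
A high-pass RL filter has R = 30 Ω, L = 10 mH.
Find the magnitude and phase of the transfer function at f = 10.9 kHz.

Step 1 — Angular frequency: ω = 2π·1.09e+04 = 6.849e+04 rad/s.
Step 2 — Transfer function: H(jω) = jωL/(R + jωL).
Step 3 — Numerator jωL = j·684.9; denominator R + jωL = 30 + j684.9.
Step 4 — H = 0.9981 + j0.04372.
Step 5 — Magnitude: |H| = 0.999 (-0.0 dB); phase: φ = 2.5°.

|H| = 0.999 (-0.0 dB), φ = 2.5°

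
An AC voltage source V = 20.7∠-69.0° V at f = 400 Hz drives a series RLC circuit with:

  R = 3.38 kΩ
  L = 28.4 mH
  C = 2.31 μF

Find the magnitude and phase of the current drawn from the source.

Step 1 — Angular frequency: ω = 2π·f = 2π·400 = 2513 rad/s.
Step 2 — Component impedances:
  R: Z = R = 3380 Ω
  L: Z = jωL = j·2513·0.0284 = 0 + j71.38 Ω
  C: Z = 1/(jωC) = -j/(ω·C) = 0 - j172.2 Ω
Step 3 — Series combination: Z_total = R + L + C = 3380 - j100.9 Ω = 3382∠-1.7° Ω.
Step 4 — Source phasor: V = 20.7∠-69.0° V = 7.418 - j19.33 V.
Step 5 — Ohm's law: I = V / Z_total = (7.418 - j19.33) / (3380 - j100.9) = 0.002363 - j0.005647 A.
Step 6 — Convert to polar: |I| = 0.006122 A, ∠I = -67.3°.

I = 0.006122∠-67.3° A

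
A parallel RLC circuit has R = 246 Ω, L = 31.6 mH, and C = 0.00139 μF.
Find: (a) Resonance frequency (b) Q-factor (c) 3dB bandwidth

Step 1 — Resonance: ω₀ = 1/√(LC) = 1/√(0.0316·1.39e-09) = 1.509e+05 rad/s.
Step 2 — f₀ = ω₀/(2π) = 2.401e+04 Hz.
Step 3 — Parallel Q: Q = R/(ω₀L) = 246/(1.509e+05·0.0316) = 0.05159.
Step 4 — Bandwidth: Δω = ω₀/Q = 2.924e+06 rad/s; BW = Δω/(2π) = 4.654e+05 Hz.

(a) f₀ = 2.401e+04 Hz  (b) Q = 0.05159  (c) BW = 4.654e+05 Hz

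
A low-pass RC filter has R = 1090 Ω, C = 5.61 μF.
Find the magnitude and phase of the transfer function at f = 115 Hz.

Step 1 — Angular frequency: ω = 2π·115 = 722.6 rad/s.
Step 2 — Transfer function: H(jω) = 1/(1 + jωRC).
Step 3 — Denominator: 1 + jωRC = 1 + j·722.6·1090·5.61e-06 = 1 + j4.418.
Step 4 — H = 0.04873 - j0.2153.
Step 5 — Magnitude: |H| = 0.2207 (-13.1 dB); phase: φ = -77.2°.

|H| = 0.2207 (-13.1 dB), φ = -77.2°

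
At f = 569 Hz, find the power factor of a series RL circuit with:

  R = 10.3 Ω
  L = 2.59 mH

Step 1 — Angular frequency: ω = 2π·f = 2π·569 = 3575 rad/s.
Step 2 — Component impedances:
  R: Z = R = 10.3 Ω
  L: Z = jωL = j·3575·0.00259 = 0 + j9.26 Ω
Step 3 — Series combination: Z_total = R + L = 10.3 + j9.26 Ω = 13.85∠42.0° Ω.
Step 4 — Power factor: PF = cos(φ) = Re(Z)/|Z| = 10.3/13.85 = 0.7437.
Step 5 — Type: Im(Z) = 9.26 ⇒ lagging (phase φ = 42.0°).

PF = 0.7437 (lagging, φ = 42.0°)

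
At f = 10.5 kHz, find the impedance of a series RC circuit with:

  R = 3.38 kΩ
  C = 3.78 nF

Step 1 — Angular frequency: ω = 2π·f = 2π·1.05e+04 = 6.597e+04 rad/s.
Step 2 — Component impedances:
  R: Z = R = 3380 Ω
  C: Z = 1/(jωC) = -j/(ω·C) = 0 - j4010 Ω
Step 3 — Series combination: Z_total = R + C = 3380 - j4010 Ω = 5244∠-49.9° Ω.

Z = 3380 - j4010 Ω = 5244∠-49.9° Ω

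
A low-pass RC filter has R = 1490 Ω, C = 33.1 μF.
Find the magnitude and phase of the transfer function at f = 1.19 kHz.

Step 1 — Angular frequency: ω = 2π·1190 = 7477 rad/s.
Step 2 — Transfer function: H(jω) = 1/(1 + jωRC).
Step 3 — Denominator: 1 + jωRC = 1 + j·7477·1490·3.31e-05 = 1 + j368.8.
Step 4 — H = 7.354e-06 - j0.002712.
Step 5 — Magnitude: |H| = 0.002712 (-51.3 dB); phase: φ = -89.8°.

|H| = 0.002712 (-51.3 dB), φ = -89.8°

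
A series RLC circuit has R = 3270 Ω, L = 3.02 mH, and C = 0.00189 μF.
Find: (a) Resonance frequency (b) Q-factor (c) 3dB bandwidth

Step 1 — Resonance: ω₀ = 1/√(LC) = 1/√(0.00302·1.89e-09) = 4.186e+05 rad/s.
Step 2 — f₀ = ω₀/(2π) = 6.662e+04 Hz.
Step 3 — Series Q: Q = ω₀L/R = 4.186e+05·0.00302/3270 = 0.3866.
Step 4 — Bandwidth: Δω = ω₀/Q = 1.083e+06 rad/s; BW = Δω/(2π) = 1.723e+05 Hz.

(a) f₀ = 6.662e+04 Hz  (b) Q = 0.3866  (c) BW = 1.723e+05 Hz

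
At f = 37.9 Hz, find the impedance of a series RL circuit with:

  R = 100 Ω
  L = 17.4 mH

Step 1 — Angular frequency: ω = 2π·f = 2π·37.9 = 238.1 rad/s.
Step 2 — Component impedances:
  R: Z = R = 100 Ω
  L: Z = jωL = j·238.1·0.0174 = 0 + j4.144 Ω
Step 3 — Series combination: Z_total = R + L = 100 + j4.144 Ω = 100.1∠2.4° Ω.

Z = 100 + j4.144 Ω = 100.1∠2.4° Ω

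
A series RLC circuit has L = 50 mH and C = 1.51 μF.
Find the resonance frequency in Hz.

Step 1 — Resonance condition Im(Z)=0 gives ω₀ = 1/√(LC).
Step 2 — ω₀ = 1/√(0.05·1.51e-06) = 3639 rad/s.
Step 3 — f₀ = ω₀/(2π) = 579.2 Hz.

f₀ = 579.2 Hz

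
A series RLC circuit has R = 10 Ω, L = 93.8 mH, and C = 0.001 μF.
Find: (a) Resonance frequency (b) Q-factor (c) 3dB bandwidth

Step 1 — Resonance condition Im(Z)=0 gives ω₀ = 1/√(LC).
Step 2 — ω₀ = 1/√(0.0938·1e-09) = 1.033e+05 rad/s.
Step 3 — f₀ = ω₀/(2π) = 1.643e+04 Hz.
Step 4 — Series Q: Q = ω₀L/R = 1.033e+05·0.0938/10 = 968.5.
Step 5 — 3dB bandwidth: Δω = ω₀/Q = 106.6 rad/s; BW = Δω/(2π) = 16.97 Hz.

(a) f₀ = 1.643e+04 Hz  (b) Q = 968.5  (c) BW = 16.97 Hz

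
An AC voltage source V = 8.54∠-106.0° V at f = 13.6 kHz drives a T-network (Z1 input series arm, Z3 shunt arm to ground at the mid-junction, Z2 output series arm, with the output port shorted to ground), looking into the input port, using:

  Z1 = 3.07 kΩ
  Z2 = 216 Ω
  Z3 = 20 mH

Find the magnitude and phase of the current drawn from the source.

Step 1 — Angular frequency: ω = 2π·f = 2π·1.36e+04 = 8.545e+04 rad/s.
Step 2 — Component impedances:
  Z1: Z = R = 3070 Ω
  Z2: Z = R = 216 Ω
  Z3: Z = jωL = j·8.545e+04·0.02 = 0 + j1709 Ω
Step 3 — With the output port shorted to ground, the output series arm Z2 runs from the junction to ground; the shunt arm Z3 also runs from the junction to ground. They appear in parallel: Z3 || Z2 = 212.6 + j26.87 Ω.
Step 4 — Series with input arm Z1: Z_in = Z1 + (Z3 || Z2) = 3283 + j26.87 Ω = 3283∠0.5° Ω.
Step 5 — Source phasor: V = 8.54∠-106.0° V = -2.354 - j8.209 V.
Step 6 — Ohm's law: I = V / Z_total = (-2.354 - j8.209) / (3283 + j26.87) = -0.0007375 - j0.002495 A.
Step 7 — Convert to polar: |I| = 0.002602 A, ∠I = -106.5°.

I = 0.002602∠-106.5° A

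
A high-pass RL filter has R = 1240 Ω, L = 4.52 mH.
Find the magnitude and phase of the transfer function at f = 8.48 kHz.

Step 1 — Angular frequency: ω = 2π·8480 = 5.328e+04 rad/s.
Step 2 — Transfer function: H(jω) = jωL/(R + jωL).
Step 3 — Numerator jωL = j·240.8; denominator R + jωL = 1240 + j240.8.
Step 4 — H = 0.03635 + j0.1872.
Step 5 — Magnitude: |H| = 0.1907 (-14.4 dB); phase: φ = 79.0°.

|H| = 0.1907 (-14.4 dB), φ = 79.0°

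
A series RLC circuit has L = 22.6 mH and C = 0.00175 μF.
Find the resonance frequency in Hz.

Step 1 — Resonance condition Im(Z)=0 gives ω₀ = 1/√(LC).
Step 2 — ω₀ = 1/√(0.0226·1.75e-09) = 1.59e+05 rad/s.
Step 3 — f₀ = ω₀/(2π) = 2.531e+04 Hz.

f₀ = 2.531e+04 Hz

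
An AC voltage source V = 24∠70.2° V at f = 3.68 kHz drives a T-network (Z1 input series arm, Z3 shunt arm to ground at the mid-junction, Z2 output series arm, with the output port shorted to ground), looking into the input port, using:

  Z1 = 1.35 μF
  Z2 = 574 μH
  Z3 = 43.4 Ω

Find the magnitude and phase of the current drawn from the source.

Step 1 — Angular frequency: ω = 2π·f = 2π·3680 = 2.312e+04 rad/s.
Step 2 — Component impedances:
  Z1: Z = 1/(jωC) = -j/(ω·C) = 0 - j32.04 Ω
  Z2: Z = jωL = j·2.312e+04·0.000574 = 0 + j13.27 Ω
  Z3: Z = R = 43.4 Ω
Step 3 — With the output port shorted to ground, the output series arm Z2 runs from the junction to ground; the shunt arm Z3 also runs from the junction to ground. They appear in parallel: Z3 || Z2 = 3.712 + j12.14 Ω.
Step 4 — Series with input arm Z1: Z_in = Z1 + (Z3 || Z2) = 3.712 - j19.9 Ω = 20.24∠-79.4° Ω.
Step 5 — Source phasor: V = 24∠70.2° V = 8.13 + j22.58 V.
Step 6 — Ohm's law: I = V / Z_total = (8.13 + j22.58) / (3.712 - j19.9) = -1.023 + j0.5994 A.
Step 7 — Convert to polar: |I| = 1.186 A, ∠I = 149.6°.

I = 1.186∠149.6° A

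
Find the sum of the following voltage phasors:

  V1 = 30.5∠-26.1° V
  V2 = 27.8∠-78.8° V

Step 1 — Convert each phasor to rectangular form:
  V1 = 30.5·(cos(-26.1°) + j·sin(-26.1°)) = 27.39 - j13.42 V
  V2 = 27.8·(cos(-78.8°) + j·sin(-78.8°)) = 5.4 - j27.27 V
Step 2 — Sum components: V_total = 32.79 - j40.69 V.
Step 3 — Convert to polar: |V_total| = 52.26 V, ∠V_total = -51.1°.

V_total = 52.26∠-51.1° V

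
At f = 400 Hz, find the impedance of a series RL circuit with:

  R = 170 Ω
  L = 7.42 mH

Step 1 — Angular frequency: ω = 2π·f = 2π·400 = 2513 rad/s.
Step 2 — Component impedances:
  R: Z = R = 170 Ω
  L: Z = jωL = j·2513·0.00742 = 0 + j18.65 Ω
Step 3 — Series combination: Z_total = R + L = 170 + j18.65 Ω = 171∠6.3° Ω.

Z = 170 + j18.65 Ω = 171∠6.3° Ω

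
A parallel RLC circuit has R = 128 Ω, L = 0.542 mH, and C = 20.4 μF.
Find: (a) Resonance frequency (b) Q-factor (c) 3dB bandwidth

Step 1 — Resonance: ω₀ = 1/√(LC) = 1/√(0.000542·2.04e-05) = 9510 rad/s.
Step 2 — f₀ = ω₀/(2π) = 1514 Hz.
Step 3 — Parallel Q: Q = R/(ω₀L) = 128/(9510·0.000542) = 24.83.
Step 4 — Bandwidth: Δω = ω₀/Q = 383 rad/s; BW = Δω/(2π) = 60.95 Hz.

(a) f₀ = 1514 Hz  (b) Q = 24.83  (c) BW = 60.95 Hz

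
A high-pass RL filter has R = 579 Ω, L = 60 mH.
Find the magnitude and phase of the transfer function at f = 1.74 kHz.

Step 1 — Angular frequency: ω = 2π·1740 = 1.093e+04 rad/s.
Step 2 — Transfer function: H(jω) = jωL/(R + jωL).
Step 3 — Numerator jωL = j·656; denominator R + jωL = 579 + j656.
Step 4 — H = 0.5621 + j0.4961.
Step 5 — Magnitude: |H| = 0.7497 (-2.5 dB); phase: φ = 41.4°.

|H| = 0.7497 (-2.5 dB), φ = 41.4°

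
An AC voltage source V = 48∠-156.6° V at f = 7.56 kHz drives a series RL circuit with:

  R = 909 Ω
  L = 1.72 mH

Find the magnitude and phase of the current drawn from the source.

Step 1 — Angular frequency: ω = 2π·f = 2π·7560 = 4.75e+04 rad/s.
Step 2 — Component impedances:
  R: Z = R = 909 Ω
  L: Z = jωL = j·4.75e+04·0.00172 = 0 + j81.7 Ω
Step 3 — Series combination: Z_total = R + L = 909 + j81.7 Ω = 912.7∠5.1° Ω.
Step 4 — Source phasor: V = 48∠-156.6° V = -44.05 - j19.06 V.
Step 5 — Ohm's law: I = V / Z_total = (-44.05 - j19.06) / (909 + j81.7) = -0.04994 - j0.01648 A.
Step 6 — Convert to polar: |I| = 0.05259 A, ∠I = -161.7°.

I = 0.05259∠-161.7° A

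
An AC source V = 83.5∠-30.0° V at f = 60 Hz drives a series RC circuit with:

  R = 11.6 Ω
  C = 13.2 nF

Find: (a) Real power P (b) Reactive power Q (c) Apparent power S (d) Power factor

Step 1 — Angular frequency: ω = 2π·f = 2π·60 = 377 rad/s.
Step 2 — Component impedances:
  R: Z = R = 11.6 Ω
  C: Z = 1/(jωC) = -j/(ω·C) = 0 - j2.01e+05 Ω
Step 3 — Series combination: Z_total = R + C = 11.6 - j2.01e+05 Ω = 2.01e+05∠-90.0° Ω.
Step 4 — Source phasor: V = 83.5∠-30.0° V = 72.31 - j41.75 V.
Step 5 — Current: I = V / Z = 0.0002078 + j0.0003598 A = 0.0004155∠60.0° A.
Step 6 — Complex power: S = V·I* = 2.003e-06 - j0.0347 VA.
Step 7 — Real power: P = Re(S) = 2.003e-06 W.
Step 8 — Reactive power: Q = Im(S) = -0.0347 VAR.
Step 9 — Apparent power: |S| = 0.0347 VA.
Step 10 — Power factor: PF = P/|S| = 5.772e-05 (leading).

(a) P = 2.003e-06 W  (b) Q = -0.0347 VAR  (c) S = 0.0347 VA  (d) PF = 5.772e-05 (leading)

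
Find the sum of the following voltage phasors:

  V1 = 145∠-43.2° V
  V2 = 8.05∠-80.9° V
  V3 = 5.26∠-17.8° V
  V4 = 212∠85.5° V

Step 1 — Convert each phasor to rectangular form:
  V1 = 145·(cos(-43.2°) + j·sin(-43.2°)) = 105.7 - j99.26 V
  V2 = 8.05·(cos(-80.9°) + j·sin(-80.9°)) = 1.273 - j7.949 V
  V3 = 5.26·(cos(-17.8°) + j·sin(-17.8°)) = 5.008 - j1.608 V
  V4 = 212·(cos(85.5°) + j·sin(85.5°)) = 16.63 + j211.3 V
Step 2 — Sum components: V_total = 128.6 + j102.5 V.
Step 3 — Convert to polar: |V_total| = 164.5 V, ∠V_total = 38.6°.

V_total = 164.5∠38.6° V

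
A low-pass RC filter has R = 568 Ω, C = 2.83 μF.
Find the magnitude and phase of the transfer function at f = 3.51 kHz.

Step 1 — Angular frequency: ω = 2π·3510 = 2.205e+04 rad/s.
Step 2 — Transfer function: H(jω) = 1/(1 + jωRC).
Step 3 — Denominator: 1 + jωRC = 1 + j·2.205e+04·568·2.83e-06 = 1 + j35.45.
Step 4 — H = 0.0007951 - j0.02819.
Step 5 — Magnitude: |H| = 0.0282 (-31.0 dB); phase: φ = -88.4°.

|H| = 0.0282 (-31.0 dB), φ = -88.4°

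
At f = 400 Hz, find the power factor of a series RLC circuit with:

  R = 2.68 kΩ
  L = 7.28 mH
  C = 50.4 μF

Step 1 — Angular frequency: ω = 2π·f = 2π·400 = 2513 rad/s.
Step 2 — Component impedances:
  R: Z = R = 2680 Ω
  L: Z = jωL = j·2513·0.00728 = 0 + j18.3 Ω
  C: Z = 1/(jωC) = -j/(ω·C) = 0 - j7.895 Ω
Step 3 — Series combination: Z_total = R + L + C = 2680 + j10.4 Ω = 2680∠0.2° Ω.
Step 4 — Power factor: PF = cos(φ) = Re(Z)/|Z| = 2680/2680 = 1.
Step 5 — Type: Im(Z) = 10.4 ⇒ lagging (phase φ = 0.2°).

PF = 1 (lagging, φ = 0.2°)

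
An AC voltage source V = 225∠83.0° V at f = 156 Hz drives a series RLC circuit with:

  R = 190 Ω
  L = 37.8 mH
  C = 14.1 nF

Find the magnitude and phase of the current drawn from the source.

Step 1 — Angular frequency: ω = 2π·f = 2π·156 = 980.2 rad/s.
Step 2 — Component impedances:
  R: Z = R = 190 Ω
  L: Z = jωL = j·980.2·0.0378 = 0 + j37.05 Ω
  C: Z = 1/(jωC) = -j/(ω·C) = 0 - j7.236e+04 Ω
Step 3 — Series combination: Z_total = R + L + C = 190 - j7.232e+04 Ω = 7.232e+04∠-89.8° Ω.
Step 4 — Source phasor: V = 225∠83.0° V = 27.42 + j223.3 V.
Step 5 — Ohm's law: I = V / Z_total = (27.42 + j223.3) / (190 - j7.232e+04) = -0.003087 + j0.0003873 A.
Step 6 — Convert to polar: |I| = 0.003111 A, ∠I = 172.8°.

I = 0.003111∠172.8° A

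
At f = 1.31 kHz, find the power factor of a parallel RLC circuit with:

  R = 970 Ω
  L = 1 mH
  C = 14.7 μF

Step 1 — Angular frequency: ω = 2π·f = 2π·1310 = 8231 rad/s.
Step 2 — Component impedances:
  R: Z = R = 970 Ω
  L: Z = jωL = j·8231·0.001 = 0 + j8.231 Ω
  C: Z = 1/(jωC) = -j/(ω·C) = 0 - j8.265 Ω
Step 3 — Parallel combination: 1/Z_total = 1/R + 1/L + 1/C; Z_total = 787.1 + j379.5 Ω = 873.8∠25.7° Ω.
Step 4 — Power factor: PF = cos(φ) = Re(Z)/|Z| = 787.1/873.8 = 0.9008.
Step 5 — Type: Im(Z) = 379.5 ⇒ lagging (phase φ = 25.7°).

PF = 0.9008 (lagging, φ = 25.7°)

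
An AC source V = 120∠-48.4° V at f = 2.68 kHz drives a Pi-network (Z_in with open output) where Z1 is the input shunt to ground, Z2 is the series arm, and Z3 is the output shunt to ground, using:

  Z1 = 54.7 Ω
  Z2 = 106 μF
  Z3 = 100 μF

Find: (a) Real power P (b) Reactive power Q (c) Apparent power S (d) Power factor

Step 1 — Angular frequency: ω = 2π·f = 2π·2680 = 1.684e+04 rad/s.
Step 2 — Component impedances:
  Z1: Z = R = 54.7 Ω
  Z2: Z = 1/(jωC) = -j/(ω·C) = 0 - j0.5602 Ω
  Z3: Z = 1/(jωC) = -j/(ω·C) = 0 - j0.5939 Ω
Step 3 — With open output, the series arm Z2 and the output shunt Z3 appear in series to ground: Z2 + Z3 = 0 - j1.154 Ω.
Step 4 — Parallel with input shunt Z1: Z_in = Z1 || (Z2 + Z3) = 0.02434 - j1.154 Ω = 1.154∠-88.8° Ω.
Step 5 — Source phasor: V = 120∠-48.4° V = 79.67 - j89.74 V.
Step 6 — Current: I = V / Z = 79.21 + j67.39 A = 104∠40.4° A.
Step 7 — Complex power: S = V·I* = 263.3 - j1.248e+04 VA.
Step 8 — Real power: P = Re(S) = 263.3 W.
Step 9 — Reactive power: Q = Im(S) = -1.248e+04 VAR.
Step 10 — Apparent power: |S| = 1.248e+04 VA.
Step 11 — Power factor: PF = P/|S| = 0.02109 (leading).

(a) P = 263.3 W  (b) Q = -1.248e+04 VAR  (c) S = 1.248e+04 VA  (d) PF = 0.02109 (leading)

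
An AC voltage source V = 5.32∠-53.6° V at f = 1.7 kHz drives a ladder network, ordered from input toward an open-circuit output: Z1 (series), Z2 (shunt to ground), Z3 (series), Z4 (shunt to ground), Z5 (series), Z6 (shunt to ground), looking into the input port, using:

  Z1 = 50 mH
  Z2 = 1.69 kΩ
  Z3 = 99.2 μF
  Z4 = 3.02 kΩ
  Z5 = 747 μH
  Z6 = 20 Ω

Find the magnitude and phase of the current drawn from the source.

Step 1 — Angular frequency: ω = 2π·f = 2π·1700 = 1.068e+04 rad/s.
Step 2 — Component impedances:
  Z1: Z = jωL = j·1.068e+04·0.05 = 0 + j534.1 Ω
  Z2: Z = R = 1690 Ω
  Z3: Z = 1/(jωC) = -j/(ω·C) = 0 - j0.9438 Ω
  Z4: Z = R = 3020 Ω
  Z5: Z = jωL = j·1.068e+04·0.000747 = 0 + j7.979 Ω
  Z6: Z = R = 20 Ω
Step 3 — Ladder network (open output): work backward from the far end, alternating series and parallel combinations. Z_in = 19.69 + j540.8 Ω = 541.2∠87.9° Ω.
Step 4 — Source phasor: V = 5.32∠-53.6° V = 3.157 - j4.282 V.
Step 5 — Ohm's law: I = V / Z_total = (3.157 - j4.282) / (19.69 + j540.8) = -0.007695 - j0.006117 A.
Step 6 — Convert to polar: |I| = 0.00983 A, ∠I = -141.5°.

I = 0.00983∠-141.5° A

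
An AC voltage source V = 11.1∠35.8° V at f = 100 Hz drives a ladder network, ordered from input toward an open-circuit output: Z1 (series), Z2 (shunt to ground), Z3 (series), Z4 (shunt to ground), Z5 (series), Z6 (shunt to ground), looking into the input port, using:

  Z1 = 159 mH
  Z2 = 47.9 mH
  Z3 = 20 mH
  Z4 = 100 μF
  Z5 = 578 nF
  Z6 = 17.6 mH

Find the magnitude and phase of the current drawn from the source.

Step 1 — Angular frequency: ω = 2π·f = 2π·100 = 628.3 rad/s.
Step 2 — Component impedances:
  Z1: Z = jωL = j·628.3·0.159 = 0 + j99.9 Ω
  Z2: Z = jωL = j·628.3·0.0479 = 0 + j30.1 Ω
  Z3: Z = jωL = j·628.3·0.02 = 0 + j12.57 Ω
  Z4: Z = 1/(jωC) = -j/(ω·C) = 0 - j15.92 Ω
  Z5: Z = 1/(jωC) = -j/(ω·C) = 0 - j2754 Ω
  Z6: Z = jωL = j·628.3·0.0176 = 0 + j11.06 Ω
Step 3 — Ladder network (open output): work backward from the far end, alternating series and parallel combinations. Z_in = 0 + j96.25 Ω = 96.25∠90.0° Ω.
Step 4 — Source phasor: V = 11.1∠35.8° V = 9.003 + j6.493 V.
Step 5 — Ohm's law: I = V / Z_total = (9.003 + j6.493) / (0 + j96.25) = 0.06746 - j0.09354 A.
Step 6 — Convert to polar: |I| = 0.1153 A, ∠I = -54.2°.

I = 0.1153∠-54.2° A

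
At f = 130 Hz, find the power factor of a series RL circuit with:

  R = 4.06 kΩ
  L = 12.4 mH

Step 1 — Angular frequency: ω = 2π·f = 2π·130 = 816.8 rad/s.
Step 2 — Component impedances:
  R: Z = R = 4060 Ω
  L: Z = jωL = j·816.8·0.0124 = 0 + j10.13 Ω
Step 3 — Series combination: Z_total = R + L = 4060 + j10.13 Ω = 4060∠0.1° Ω.
Step 4 — Power factor: PF = cos(φ) = Re(Z)/|Z| = 4060/4060 = 1.
Step 5 — Type: Im(Z) = 10.13 ⇒ lagging (phase φ = 0.1°).

PF = 1 (lagging, φ = 0.1°)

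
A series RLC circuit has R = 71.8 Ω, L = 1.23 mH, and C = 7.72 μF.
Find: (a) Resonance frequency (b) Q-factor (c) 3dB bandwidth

Step 1 — Resonance: ω₀ = 1/√(LC) = 1/√(0.00123·7.72e-06) = 1.026e+04 rad/s.
Step 2 — f₀ = ω₀/(2π) = 1633 Hz.
Step 3 — Series Q: Q = ω₀L/R = 1.026e+04·0.00123/71.8 = 0.1758.
Step 4 — Bandwidth: Δω = ω₀/Q = 5.837e+04 rad/s; BW = Δω/(2π) = 9291 Hz.

(a) f₀ = 1633 Hz  (b) Q = 0.1758  (c) BW = 9291 Hz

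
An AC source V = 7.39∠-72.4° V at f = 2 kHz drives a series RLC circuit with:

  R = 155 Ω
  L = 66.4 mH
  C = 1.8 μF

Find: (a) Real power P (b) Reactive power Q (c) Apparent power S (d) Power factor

Step 1 — Angular frequency: ω = 2π·f = 2π·2000 = 1.257e+04 rad/s.
Step 2 — Component impedances:
  R: Z = R = 155 Ω
  L: Z = jωL = j·1.257e+04·0.0664 = 0 + j834.4 Ω
  C: Z = 1/(jωC) = -j/(ω·C) = 0 - j44.21 Ω
Step 3 — Series combination: Z_total = R + L + C = 155 + j790.2 Ω = 805.3∠78.9° Ω.
Step 4 — Source phasor: V = 7.39∠-72.4° V = 2.235 - j7.044 V.
Step 5 — Current: I = V / Z = -0.00805 - j0.004407 A = 0.009177∠-151.3° A.
Step 6 — Complex power: S = V·I* = 0.01305 + j0.06655 VA.
Step 7 — Real power: P = Re(S) = 0.01305 W.
Step 8 — Reactive power: Q = Im(S) = 0.06655 VAR.
Step 9 — Apparent power: |S| = 0.06782 VA.
Step 10 — Power factor: PF = P/|S| = 0.1925 (lagging).

(a) P = 0.01305 W  (b) Q = 0.06655 VAR  (c) S = 0.06782 VA  (d) PF = 0.1925 (lagging)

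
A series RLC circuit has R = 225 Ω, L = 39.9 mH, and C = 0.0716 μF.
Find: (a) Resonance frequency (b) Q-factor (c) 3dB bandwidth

Step 1 — Resonance condition Im(Z)=0 gives ω₀ = 1/√(LC).
Step 2 — ω₀ = 1/√(0.0399·7.16e-08) = 1.871e+04 rad/s.
Step 3 — f₀ = ω₀/(2π) = 2978 Hz.
Step 4 — Series Q: Q = ω₀L/R = 1.871e+04·0.0399/225 = 3.318.
Step 5 — 3dB bandwidth: Δω = ω₀/Q = 5639 rad/s; BW = Δω/(2π) = 897.5 Hz.

(a) f₀ = 2978 Hz  (b) Q = 3.318  (c) BW = 897.5 Hz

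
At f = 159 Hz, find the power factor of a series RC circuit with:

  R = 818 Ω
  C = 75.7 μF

Step 1 — Angular frequency: ω = 2π·f = 2π·159 = 999 rad/s.
Step 2 — Component impedances:
  R: Z = R = 818 Ω
  C: Z = 1/(jωC) = -j/(ω·C) = 0 - j13.22 Ω
Step 3 — Series combination: Z_total = R + C = 818 - j13.22 Ω = 818.1∠-0.9° Ω.
Step 4 — Power factor: PF = cos(φ) = Re(Z)/|Z| = 818/818.1 = 0.9999.
Step 5 — Type: Im(Z) = -13.22 ⇒ leading (phase φ = -0.9°).

PF = 0.9999 (leading, φ = -0.9°)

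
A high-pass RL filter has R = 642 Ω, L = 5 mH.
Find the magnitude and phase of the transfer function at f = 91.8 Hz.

Step 1 — Angular frequency: ω = 2π·91.8 = 576.8 rad/s.
Step 2 — Transfer function: H(jω) = jωL/(R + jωL).
Step 3 — Numerator jωL = j·2.884; denominator R + jωL = 642 + j2.884.
Step 4 — H = 2.018e-05 + j0.004492.
Step 5 — Magnitude: |H| = 0.004492 (-47.0 dB); phase: φ = 89.7°.

|H| = 0.004492 (-47.0 dB), φ = 89.7°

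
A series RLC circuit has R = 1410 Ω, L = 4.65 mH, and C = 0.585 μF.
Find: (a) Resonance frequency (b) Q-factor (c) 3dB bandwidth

Step 1 — Resonance: ω₀ = 1/√(LC) = 1/√(0.00465·5.85e-07) = 1.917e+04 rad/s.
Step 2 — f₀ = ω₀/(2π) = 3052 Hz.
Step 3 — Series Q: Q = ω₀L/R = 1.917e+04·0.00465/1410 = 0.06323.
Step 4 — Bandwidth: Δω = ω₀/Q = 3.032e+05 rad/s; BW = Δω/(2π) = 4.826e+04 Hz.

(a) f₀ = 3052 Hz  (b) Q = 0.06323  (c) BW = 4.826e+04 Hz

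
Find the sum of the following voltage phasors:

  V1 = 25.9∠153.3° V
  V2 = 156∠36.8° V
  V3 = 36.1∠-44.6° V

Step 1 — Convert each phasor to rectangular form:
  V1 = 25.9·(cos(153.3°) + j·sin(153.3°)) = -23.14 + j11.64 V
  V2 = 156·(cos(36.8°) + j·sin(36.8°)) = 124.9 + j93.45 V
  V3 = 36.1·(cos(-44.6°) + j·sin(-44.6°)) = 25.7 - j25.35 V
Step 2 — Sum components: V_total = 127.5 + j79.74 V.
Step 3 — Convert to polar: |V_total| = 150.4 V, ∠V_total = 32.0°.

V_total = 150.4∠32.0° V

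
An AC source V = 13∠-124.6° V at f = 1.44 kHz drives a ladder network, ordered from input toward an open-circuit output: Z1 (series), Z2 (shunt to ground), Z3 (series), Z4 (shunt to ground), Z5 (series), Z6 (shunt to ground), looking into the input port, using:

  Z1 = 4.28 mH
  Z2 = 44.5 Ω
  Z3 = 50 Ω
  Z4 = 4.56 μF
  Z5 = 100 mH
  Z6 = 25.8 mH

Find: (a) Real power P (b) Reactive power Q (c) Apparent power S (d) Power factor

Step 1 — Angular frequency: ω = 2π·f = 2π·1440 = 9048 rad/s.
Step 2 — Component impedances:
  Z1: Z = jωL = j·9048·0.00428 = 0 + j38.72 Ω
  Z2: Z = R = 44.5 Ω
  Z3: Z = R = 50 Ω
  Z4: Z = 1/(jωC) = -j/(ω·C) = 0 - j24.24 Ω
  Z5: Z = jωL = j·9048·0.1 = 0 + j904.8 Ω
  Z6: Z = jωL = j·9048·0.0258 = 0 + j233.4 Ω
Step 3 — Ladder network (open output): work backward from the far end, alternating series and parallel combinations. Z_in = 24.89 + j33.59 Ω = 41.8∠53.5° Ω.
Step 4 — Source phasor: V = 13∠-124.6° V = -7.382 - j10.7 V.
Step 5 — Current: I = V / Z = -0.3108 - j0.01055 A = 0.311∠-178.1° A.
Step 6 — Complex power: S = V·I* = 2.407 + j3.248 VA.
Step 7 — Real power: P = Re(S) = 2.407 W.
Step 8 — Reactive power: Q = Im(S) = 3.248 VAR.
Step 9 — Apparent power: |S| = 4.043 VA.
Step 10 — Power factor: PF = P/|S| = 0.5954 (lagging).

(a) P = 2.407 W  (b) Q = 3.248 VAR  (c) S = 4.043 VA  (d) PF = 0.5954 (lagging)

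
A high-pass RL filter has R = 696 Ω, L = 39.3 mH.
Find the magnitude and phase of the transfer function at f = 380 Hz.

Step 1 — Angular frequency: ω = 2π·380 = 2388 rad/s.
Step 2 — Transfer function: H(jω) = jωL/(R + jωL).
Step 3 — Numerator jωL = j·93.83; denominator R + jωL = 696 + j93.83.
Step 4 — H = 0.01785 + j0.1324.
Step 5 — Magnitude: |H| = 0.1336 (-17.5 dB); phase: φ = 82.3°.

|H| = 0.1336 (-17.5 dB), φ = 82.3°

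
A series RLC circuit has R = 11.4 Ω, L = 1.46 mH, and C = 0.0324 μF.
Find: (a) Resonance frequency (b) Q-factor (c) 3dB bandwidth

Step 1 — Resonance: ω₀ = 1/√(LC) = 1/√(0.00146·3.24e-08) = 1.454e+05 rad/s.
Step 2 — f₀ = ω₀/(2π) = 2.314e+04 Hz.
Step 3 — Series Q: Q = ω₀L/R = 1.454e+05·0.00146/11.4 = 18.62.
Step 4 — Bandwidth: Δω = ω₀/Q = 7808 rad/s; BW = Δω/(2π) = 1243 Hz.

(a) f₀ = 2.314e+04 Hz  (b) Q = 18.62  (c) BW = 1243 Hz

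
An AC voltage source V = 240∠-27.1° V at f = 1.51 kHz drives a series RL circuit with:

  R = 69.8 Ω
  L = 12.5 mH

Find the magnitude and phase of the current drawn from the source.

Step 1 — Angular frequency: ω = 2π·f = 2π·1510 = 9488 rad/s.
Step 2 — Component impedances:
  R: Z = R = 69.8 Ω
  L: Z = jωL = j·9488·0.0125 = 0 + j118.6 Ω
Step 3 — Series combination: Z_total = R + L = 69.8 + j118.6 Ω = 137.6∠59.5° Ω.
Step 4 — Source phasor: V = 240∠-27.1° V = 213.7 - j109.3 V.
Step 5 — Ohm's law: I = V / Z_total = (213.7 - j109.3) / (69.8 + j118.6) = 0.1028 - j1.741 A.
Step 6 — Convert to polar: |I| = 1.744 A, ∠I = -86.6°.

I = 1.744∠-86.6° A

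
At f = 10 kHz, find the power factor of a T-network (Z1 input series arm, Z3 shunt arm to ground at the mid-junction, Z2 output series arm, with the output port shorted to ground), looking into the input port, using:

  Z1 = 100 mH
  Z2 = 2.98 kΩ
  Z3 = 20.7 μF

Step 1 — Angular frequency: ω = 2π·f = 2π·1e+04 = 6.283e+04 rad/s.
Step 2 — Component impedances:
  Z1: Z = jωL = j·6.283e+04·0.1 = 0 + j6283 Ω
  Z2: Z = R = 2980 Ω
  Z3: Z = 1/(jωC) = -j/(ω·C) = 0 - j0.7689 Ω
Step 3 — With the output port shorted to ground, the output series arm Z2 runs from the junction to ground; the shunt arm Z3 also runs from the junction to ground. They appear in parallel: Z3 || Z2 = 0.0001984 - j0.7689 Ω.
Step 4 — Series with input arm Z1: Z_in = Z1 + (Z3 || Z2) = 0.0001984 + j6282 Ω = 6282∠90.0° Ω.
Step 5 — Power factor: PF = cos(φ) = Re(Z)/|Z| = 0.0001984/6282 = 3.158e-08.
Step 6 — Type: Im(Z) = 6282 ⇒ lagging (phase φ = 90.0°).

PF = 3.158e-08 (lagging, φ = 90.0°)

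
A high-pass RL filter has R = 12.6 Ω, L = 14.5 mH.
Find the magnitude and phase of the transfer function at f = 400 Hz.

Step 1 — Angular frequency: ω = 2π·400 = 2513 rad/s.
Step 2 — Transfer function: H(jω) = jωL/(R + jωL).
Step 3 — Numerator jωL = j·36.44; denominator R + jωL = 12.6 + j36.44.
Step 4 — H = 0.8932 + j0.3088.
Step 5 — Magnitude: |H| = 0.9451 (-0.5 dB); phase: φ = 19.1°.

|H| = 0.9451 (-0.5 dB), φ = 19.1°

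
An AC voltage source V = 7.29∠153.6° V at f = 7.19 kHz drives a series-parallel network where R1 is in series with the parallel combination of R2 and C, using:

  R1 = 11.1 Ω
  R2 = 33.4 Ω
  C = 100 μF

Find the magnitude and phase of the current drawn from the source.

Step 1 — Angular frequency: ω = 2π·f = 2π·7190 = 4.518e+04 rad/s.
Step 2 — Component impedances:
  R1: Z = R = 11.1 Ω
  R2: Z = R = 33.4 Ω
  C: Z = 1/(jωC) = -j/(ω·C) = 0 - j0.2214 Ω
Step 3 — Parallel branch: R2 || C = 1/(1/R2 + 1/C) = 0.001467 - j0.2213 Ω.
Step 4 — Series with R1: Z_total = R1 + (R2 || C) = 11.1 - j0.2213 Ω = 11.1∠-1.1° Ω.
Step 5 — Source phasor: V = 7.29∠153.6° V = -6.53 + j3.241 V.
Step 6 — Ohm's law: I = V / Z_total = (-6.53 + j3.241) / (11.1 - j0.2213) = -0.5938 + j0.2801 A.
Step 7 — Convert to polar: |I| = 0.6565 A, ∠I = 154.7°.

I = 0.6565∠154.7° A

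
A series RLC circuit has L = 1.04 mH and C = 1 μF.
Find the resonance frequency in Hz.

Step 1 — Resonance condition Im(Z)=0 gives ω₀ = 1/√(LC).
Step 2 — ω₀ = 1/√(0.00104·1e-06) = 3.101e+04 rad/s.
Step 3 — f₀ = ω₀/(2π) = 4935 Hz.

f₀ = 4935 Hz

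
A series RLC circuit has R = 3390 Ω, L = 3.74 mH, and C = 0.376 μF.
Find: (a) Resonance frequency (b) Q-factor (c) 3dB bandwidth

Step 1 — Resonance: ω₀ = 1/√(LC) = 1/√(0.00374·3.76e-07) = 2.667e+04 rad/s.
Step 2 — f₀ = ω₀/(2π) = 4244 Hz.
Step 3 — Series Q: Q = ω₀L/R = 2.667e+04·0.00374/3390 = 0.02942.
Step 4 — Bandwidth: Δω = ω₀/Q = 9.064e+05 rad/s; BW = Δω/(2π) = 1.443e+05 Hz.

(a) f₀ = 4244 Hz  (b) Q = 0.02942  (c) BW = 1.443e+05 Hz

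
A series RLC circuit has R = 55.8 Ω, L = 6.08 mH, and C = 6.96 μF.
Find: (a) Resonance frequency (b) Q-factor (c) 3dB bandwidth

Step 1 — Resonance: ω₀ = 1/√(LC) = 1/√(0.00608·6.96e-06) = 4861 rad/s.
Step 2 — f₀ = ω₀/(2π) = 773.7 Hz.
Step 3 — Series Q: Q = ω₀L/R = 4861·0.00608/55.8 = 0.5297.
Step 4 — Bandwidth: Δω = ω₀/Q = 9178 rad/s; BW = Δω/(2π) = 1461 Hz.

(a) f₀ = 773.7 Hz  (b) Q = 0.5297  (c) BW = 1461 Hz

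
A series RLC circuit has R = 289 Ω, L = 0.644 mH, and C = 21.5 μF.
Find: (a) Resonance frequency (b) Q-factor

Step 1 — Resonance condition Im(Z)=0 gives ω₀ = 1/√(LC).
Step 2 — ω₀ = 1/√(0.000644·2.15e-05) = 8498 rad/s.
Step 3 — f₀ = ω₀/(2π) = 1353 Hz.
Step 4 — Series Q: Q = ω₀L/R = 8498·0.000644/289 = 0.01894.

(a) f₀ = 1353 Hz  (b) Q = 0.01894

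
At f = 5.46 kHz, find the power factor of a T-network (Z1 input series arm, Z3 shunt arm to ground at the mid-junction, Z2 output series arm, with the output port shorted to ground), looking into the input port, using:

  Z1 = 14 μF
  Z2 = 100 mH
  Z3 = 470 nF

Step 1 — Angular frequency: ω = 2π·f = 2π·5460 = 3.431e+04 rad/s.
Step 2 — Component impedances:
  Z1: Z = 1/(jωC) = -j/(ω·C) = 0 - j2.082 Ω
  Z2: Z = jωL = j·3.431e+04·0.1 = 0 + j3431 Ω
  Z3: Z = 1/(jωC) = -j/(ω·C) = 0 - j62.02 Ω
Step 3 — With the output port shorted to ground, the output series arm Z2 runs from the junction to ground; the shunt arm Z3 also runs from the junction to ground. They appear in parallel: Z3 || Z2 = 0 - j63.16 Ω.
Step 4 — Series with input arm Z1: Z_in = Z1 + (Z3 || Z2) = 0 - j65.24 Ω = 65.24∠-90.0° Ω.
Step 5 — Power factor: PF = cos(φ) = Re(Z)/|Z| = 0/65.24 = 0.
Step 6 — Type: Im(Z) = -65.24 ⇒ leading (phase φ = -90.0°).

PF = 0 (leading, φ = -90.0°)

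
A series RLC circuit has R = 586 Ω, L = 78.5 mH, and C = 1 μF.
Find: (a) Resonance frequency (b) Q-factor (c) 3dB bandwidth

Step 1 — Resonance condition Im(Z)=0 gives ω₀ = 1/√(LC).
Step 2 — ω₀ = 1/√(0.0785·1e-06) = 3569 rad/s.
Step 3 — f₀ = ω₀/(2π) = 568 Hz.
Step 4 — Series Q: Q = ω₀L/R = 3569·0.0785/586 = 0.4781.
Step 5 — 3dB bandwidth: Δω = ω₀/Q = 7465 rad/s; BW = Δω/(2π) = 1188 Hz.

(a) f₀ = 568 Hz  (b) Q = 0.4781  (c) BW = 1188 Hz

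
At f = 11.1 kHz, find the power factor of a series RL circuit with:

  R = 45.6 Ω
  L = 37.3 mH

Step 1 — Angular frequency: ω = 2π·f = 2π·1.11e+04 = 6.974e+04 rad/s.
Step 2 — Component impedances:
  R: Z = R = 45.6 Ω
  L: Z = jωL = j·6.974e+04·0.0373 = 0 + j2601 Ω
Step 3 — Series combination: Z_total = R + L = 45.6 + j2601 Ω = 2602∠89.0° Ω.
Step 4 — Power factor: PF = cos(φ) = Re(Z)/|Z| = 45.6/2601.8 = 0.01753.
Step 5 — Type: Im(Z) = 2601 ⇒ lagging (phase φ = 89.0°).

PF = 0.01753 (lagging, φ = 89.0°)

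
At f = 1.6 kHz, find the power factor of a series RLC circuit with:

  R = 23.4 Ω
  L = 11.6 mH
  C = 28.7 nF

Step 1 — Angular frequency: ω = 2π·f = 2π·1600 = 1.005e+04 rad/s.
Step 2 — Component impedances:
  R: Z = R = 23.4 Ω
  L: Z = jωL = j·1.005e+04·0.0116 = 0 + j116.6 Ω
  C: Z = 1/(jωC) = -j/(ω·C) = 0 - j3466 Ω
Step 3 — Series combination: Z_total = R + L + C = 23.4 - j3349 Ω = 3349∠-89.6° Ω.
Step 4 — Power factor: PF = cos(φ) = Re(Z)/|Z| = 23.4/3349.4 = 0.006986.
Step 5 — Type: Im(Z) = -3349 ⇒ leading (phase φ = -89.6°).

PF = 0.006986 (leading, φ = -89.6°)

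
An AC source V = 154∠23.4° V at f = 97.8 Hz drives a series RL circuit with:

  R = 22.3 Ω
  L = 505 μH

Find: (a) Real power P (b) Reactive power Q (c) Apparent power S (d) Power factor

Step 1 — Angular frequency: ω = 2π·f = 2π·97.8 = 614.5 rad/s.
Step 2 — Component impedances:
  R: Z = R = 22.3 Ω
  L: Z = jωL = j·614.5·0.000505 = 0 + j0.3103 Ω
Step 3 — Series combination: Z_total = R + L = 22.3 + j0.3103 Ω = 22.3∠0.8° Ω.
Step 4 — Source phasor: V = 154∠23.4° V = 141.3 + j61.16 V.
Step 5 — Current: I = V / Z = 6.375 + j2.654 A = 6.905∠22.6° A.
Step 6 — Complex power: S = V·I* = 1063 + j14.8 VA.
Step 7 — Real power: P = Re(S) = 1063 W.
Step 8 — Reactive power: Q = Im(S) = 14.8 VAR.
Step 9 — Apparent power: |S| = 1063 VA.
Step 10 — Power factor: PF = P/|S| = 0.9999 (lagging).

(a) P = 1063 W  (b) Q = 14.8 VAR  (c) S = 1063 VA  (d) PF = 0.9999 (lagging)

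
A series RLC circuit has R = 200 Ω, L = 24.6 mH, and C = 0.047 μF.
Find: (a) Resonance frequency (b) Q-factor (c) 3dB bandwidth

Step 1 — Resonance: ω₀ = 1/√(LC) = 1/√(0.0246·4.7e-08) = 2.941e+04 rad/s.
Step 2 — f₀ = ω₀/(2π) = 4681 Hz.
Step 3 — Series Q: Q = ω₀L/R = 2.941e+04·0.0246/200 = 3.617.
Step 4 — Bandwidth: Δω = ω₀/Q = 8130 rad/s; BW = Δω/(2π) = 1294 Hz.

(a) f₀ = 4681 Hz  (b) Q = 3.617  (c) BW = 1294 Hz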